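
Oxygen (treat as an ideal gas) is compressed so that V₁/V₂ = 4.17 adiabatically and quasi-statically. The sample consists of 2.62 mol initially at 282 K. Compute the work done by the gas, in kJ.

For a reversible adiabat TV^(γ−1) is constant, so T₂ = T₁ (V₁/V₂)^(γ−1).
γ = 7/5 for a diatomic ideal gas, so γ−1 = 2/5.
T₂ = 282 × 4.17^(2/5) = 499.2 K.
Q = 0, so ΔU = W_on_gas = nCᵥΔT with Cᵥ = R/(γ−1) = 20.79 J/(mol·K).
ΔU = 2.62 × 20.79 × (499.2 − 282) = 11830 J.
Work done by the gas = −ΔU = -11830 J.

W ≈ -11.8 kJ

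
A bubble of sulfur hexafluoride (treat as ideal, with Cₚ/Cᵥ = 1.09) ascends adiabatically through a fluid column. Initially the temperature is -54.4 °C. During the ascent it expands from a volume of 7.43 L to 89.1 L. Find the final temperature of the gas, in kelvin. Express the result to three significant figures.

T₂ ≈ 175 K

For a reversible adiabat TV^(γ−1) is constant, so T₂ = T₁ (V₁/V₂)^(γ−1).
T₁ = -54.4 °C = 218.7 K.
T₂ = 218.7 × (7.43/89.1)^(0.09) = 174.9 K.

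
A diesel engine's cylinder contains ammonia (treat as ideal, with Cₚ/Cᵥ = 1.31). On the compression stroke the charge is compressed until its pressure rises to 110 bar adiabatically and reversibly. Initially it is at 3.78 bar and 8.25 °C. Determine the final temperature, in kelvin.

Adiabatic: T₂/T₁ = (P₂/P₁)^((γ−1)/γ).
T₁ = 8.25 °C = 281.4 K.
T₂ = 281.4 × (110/3.78)^(0.237) = 624.8 K.

T₂ ≈ 625 K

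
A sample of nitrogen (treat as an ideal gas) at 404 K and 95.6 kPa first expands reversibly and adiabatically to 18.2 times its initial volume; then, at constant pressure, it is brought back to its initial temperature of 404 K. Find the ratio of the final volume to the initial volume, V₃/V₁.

V₃/V₁ ≈ 58.1

For a diatomic ideal gas γ = 7/5.
Adiabatic step: V₂/V₁ = 18.2; T₂ = T₁·(1/18.2)^(2/5) = 126.6 K.
Isobaric step: V₃/V₂ = T₃/T₂ = 404/126.6.
V₃/V₁ = (V₂/V₁)(V₃/V₂) = 18.2 × (404/126.6) = 58.09.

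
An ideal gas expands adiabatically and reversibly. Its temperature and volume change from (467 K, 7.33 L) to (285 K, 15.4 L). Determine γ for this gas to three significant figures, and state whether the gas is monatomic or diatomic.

TV^(γ−1) = const ⇒ γ − 1 = ln(T₂/T₁) / ln(V₁/V₂).
γ = 1 + ln(285/467) / ln(7.33/15.4) = 1.665.
γ ≈ 1.67 is close to 5/3, so the gas is monatomic.

γ ≈ 1.67; monatomic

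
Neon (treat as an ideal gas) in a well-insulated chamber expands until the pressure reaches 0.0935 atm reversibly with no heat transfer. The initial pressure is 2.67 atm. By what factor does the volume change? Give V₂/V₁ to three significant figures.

V₂/V₁ ≈ 7.47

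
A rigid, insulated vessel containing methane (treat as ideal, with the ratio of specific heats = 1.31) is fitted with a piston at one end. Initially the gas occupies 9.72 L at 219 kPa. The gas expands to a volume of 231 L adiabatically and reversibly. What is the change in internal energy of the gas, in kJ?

P₂ = P₁(V₁/V₂)^γ = 219×(9.72/231)^(1.31) = 3.451 kPa.
For a reversible adiabat, W_by_gas = (P₁V₁ − P₂V₂)/(γ−1).
W_by = (219000×0.00972 − 3451×0.231) / (0.31) = 4295 J.
Q = 0 ⇒ ΔU = −W_by = -4295 J.

ΔU ≈ -4.30 kJ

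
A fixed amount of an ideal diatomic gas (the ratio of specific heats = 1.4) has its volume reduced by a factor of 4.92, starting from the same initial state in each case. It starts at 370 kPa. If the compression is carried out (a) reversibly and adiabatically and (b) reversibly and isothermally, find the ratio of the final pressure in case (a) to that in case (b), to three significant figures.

P_adiabatic / P_isothermal ≈ 1.89

Isothermal: P_b = P₁(V₁/V₂) = 370×4.92.
Adiabatic: P_a = P₁(V₁/V₂)^γ = 370×4.92^(1.4).
P_a/P_b = (V₁/V₂)^(γ−1) = 4.92^(0.4) = 1.891.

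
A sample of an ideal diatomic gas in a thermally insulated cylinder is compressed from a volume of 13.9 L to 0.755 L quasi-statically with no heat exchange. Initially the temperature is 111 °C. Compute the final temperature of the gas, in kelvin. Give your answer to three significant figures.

T₂ ≈ 1230 K

For a reversible adiabat TV^(γ−1) is constant, so T₂ = T₁ (V₁/V₂)^(γ−1).
For a diatomic ideal gas γ = 7/5, so γ−1 = 2/5.
T₁ = 111 °C = 384.1 K.
T₂ = 384.1 × (13.9/0.755)^(2/5) = 1232 K.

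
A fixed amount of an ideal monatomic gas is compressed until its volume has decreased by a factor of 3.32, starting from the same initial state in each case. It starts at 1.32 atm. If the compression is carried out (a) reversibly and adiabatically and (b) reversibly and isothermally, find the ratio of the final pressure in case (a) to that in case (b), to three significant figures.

P_adiabatic / P_isothermal ≈ 2.23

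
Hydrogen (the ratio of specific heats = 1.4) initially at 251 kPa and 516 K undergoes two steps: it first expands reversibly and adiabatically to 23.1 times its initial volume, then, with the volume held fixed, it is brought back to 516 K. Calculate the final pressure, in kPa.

Adiabatic step (PV^γ = const): P₂ = 251×(1/23.1)^(1.4) = 3.095 kPa; T₂ = 516×(1/23.1)^(0.4) = 147 K.
Isochoric: P₃ = P₂(T₃/T₂) = 3.095 × (516/147) = 10.87 kPa.

P₃ ≈ 10.9 kPa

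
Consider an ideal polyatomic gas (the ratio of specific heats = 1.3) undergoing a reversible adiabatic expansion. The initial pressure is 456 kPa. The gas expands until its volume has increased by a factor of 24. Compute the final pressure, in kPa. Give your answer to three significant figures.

P₂ ≈ 7.32 kPa

Adiabatic: P₁V₁^γ = P₂V₂^γ ⇒ P₂ = P₁ (V₁/V₂)^γ.
P₂ = 456 × (1/24)^(1.3) = 7.323 kPa.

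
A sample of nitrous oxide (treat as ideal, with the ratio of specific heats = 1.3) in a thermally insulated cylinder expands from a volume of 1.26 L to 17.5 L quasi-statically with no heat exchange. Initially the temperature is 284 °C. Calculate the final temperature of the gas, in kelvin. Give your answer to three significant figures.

T₂ ≈ 253 K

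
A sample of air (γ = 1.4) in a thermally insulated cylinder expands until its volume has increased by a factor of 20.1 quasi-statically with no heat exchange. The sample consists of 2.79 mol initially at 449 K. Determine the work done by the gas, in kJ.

Adiabatic: T₁V₁^(γ−1) = T₂V₂^(γ−1) ⇒ T₂ = T₁ (V₁/V₂)^(γ−1).
T₂ = 449 × (1/20.1)^(0.4) = 135.2 K.
Q = 0, so ΔU = W_on_gas = nCᵥΔT with Cᵥ = R/(γ−1) = 20.79 J/(mol·K).
ΔU = 2.79 × 20.79 × (135.2 − 449) = -18200 J.
Work done by the gas = −ΔU = 18200 J.

W ≈ 18.2 kJ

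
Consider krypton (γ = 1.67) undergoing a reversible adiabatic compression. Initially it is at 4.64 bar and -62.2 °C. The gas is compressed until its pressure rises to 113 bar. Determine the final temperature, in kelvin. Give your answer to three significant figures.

T₂ ≈ 759 K

Adiabatic: T₂/T₁ = (P₂/P₁)^((γ−1)/γ).
T₁ = -62.2 °C = 210.9 K.
T₂ = 210.9 × (113/4.64)^(0.401) = 759.4 K.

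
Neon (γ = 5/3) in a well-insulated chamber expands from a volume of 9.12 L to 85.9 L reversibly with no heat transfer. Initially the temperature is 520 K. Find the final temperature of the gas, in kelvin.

For a reversible adiabat TV^(γ−1) is constant, so T₂ = T₁ (V₁/V₂)^(γ−1).
T₂ = 520 × (9.12/85.9)^(2/3) = 116.6 K.

T₂ ≈ 117 K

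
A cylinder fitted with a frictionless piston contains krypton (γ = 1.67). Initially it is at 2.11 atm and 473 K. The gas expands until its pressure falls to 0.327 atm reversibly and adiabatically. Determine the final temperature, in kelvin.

Adiabatic: T₂/T₁ = (P₂/P₁)^((γ−1)/γ).
T₂ = 473 × (0.327/2.11)^(0.401) = 223.9 K.

T₂ ≈ 224 K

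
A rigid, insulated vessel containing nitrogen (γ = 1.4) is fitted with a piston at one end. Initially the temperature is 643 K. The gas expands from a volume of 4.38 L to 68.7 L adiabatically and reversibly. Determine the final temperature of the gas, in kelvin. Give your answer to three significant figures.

For a reversible adiabat TV^(γ−1) is constant, so T₂ = T₁ (V₁/V₂)^(γ−1).
T₂ = 643 × (4.38/68.7)^(0.4) = 213.8 K.

T₂ ≈ 214 K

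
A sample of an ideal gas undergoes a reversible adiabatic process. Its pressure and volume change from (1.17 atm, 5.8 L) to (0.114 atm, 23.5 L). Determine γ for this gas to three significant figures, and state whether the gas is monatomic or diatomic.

γ ≈ 1.66; monatomic

PV^γ = const ⇒ γ = ln(P₂/P₁) / ln(V₁/V₂).
γ = ln(0.114/1.17) / ln(5.8/23.5) = 1.664.
γ ≈ 1.66 is close to 5/3, so the gas is monatomic.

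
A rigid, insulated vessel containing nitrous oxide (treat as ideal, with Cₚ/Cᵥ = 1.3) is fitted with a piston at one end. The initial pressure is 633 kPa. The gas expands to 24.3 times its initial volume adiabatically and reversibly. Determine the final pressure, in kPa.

Since PV^γ is constant along a reversible adiabat, P₂ = P₁ (V₁/V₂)^γ.
P₂ = 633 × (1/24.3)^(1.3) = 10 kPa.

P₂ ≈ 10.0 kPa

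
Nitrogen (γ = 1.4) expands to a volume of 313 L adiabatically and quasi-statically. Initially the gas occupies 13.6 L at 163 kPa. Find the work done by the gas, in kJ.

W ≈ 3.96 kJ

P₂ = P₁(V₁/V₂)^γ = 163×(13.6/313)^(1.4) = 2.02 kPa.
For a reversible adiabat, W_by_gas = (P₁V₁ − P₂V₂)/(γ−1).
W_by = (163000×0.0136 − 2020×0.313) / (0.4) = 3961 J.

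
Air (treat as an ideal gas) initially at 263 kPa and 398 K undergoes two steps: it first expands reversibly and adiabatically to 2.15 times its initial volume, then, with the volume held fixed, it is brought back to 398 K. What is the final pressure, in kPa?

P₃ ≈ 122 kPa

For a diatomic ideal gas γ = 7/5.
Adiabatic step (PV^γ = const): P₂ = 263×(1/2.15)^(7/5) = 90.06 kPa; T₂ = 398×(1/2.15)^(2/5) = 293 K.
Isochoric: P₃ = P₂(T₃/T₂) = 90.06 × (398/293) = 122.3 kPa.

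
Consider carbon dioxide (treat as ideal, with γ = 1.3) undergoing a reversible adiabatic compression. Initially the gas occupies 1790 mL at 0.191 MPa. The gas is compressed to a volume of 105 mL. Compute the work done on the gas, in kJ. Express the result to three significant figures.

P₂ = P₁(V₁/V₂)^γ = 0.191×(1790/105)^(1.3) = 7.624 MPa.
For a reversible adiabat, W_by_gas = (P₁V₁ − P₂V₂)/(γ−1).
W_by = (191000×0.00179 − 7.624×10^6×0.000105) / (0.3) = -1529 J.
W_on_gas = −W_by = 1529 J.

W ≈ 1.53 kJ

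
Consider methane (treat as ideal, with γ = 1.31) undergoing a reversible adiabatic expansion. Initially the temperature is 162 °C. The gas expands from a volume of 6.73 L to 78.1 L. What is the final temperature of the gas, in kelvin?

T₂ ≈ 204 K

Adiabatic: T₁V₁^(γ−1) = T₂V₂^(γ−1) ⇒ T₂ = T₁ (V₁/V₂)^(γ−1).
T₁ = 162 °C = 435.1 K.
T₂ = 435.1 × (6.73/78.1)^(0.31) = 203.5 K.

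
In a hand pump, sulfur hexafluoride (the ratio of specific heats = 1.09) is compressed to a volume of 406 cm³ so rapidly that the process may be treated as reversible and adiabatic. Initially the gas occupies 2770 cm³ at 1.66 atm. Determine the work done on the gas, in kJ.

W ≈ 0.977 kJ

P₂ = P₁(V₁/V₂)^γ = 1.66×(2770/406)^(1.09) = 13.46 atm.
For a reversible adiabat, W_by_gas = (P₁V₁ − P₂V₂)/(γ−1).
W_by = (168200×0.00277 − 1.364×10^6×0.000406) / (0.09) = -976.6 J.
W_on_gas = −W_by = 976.6 J.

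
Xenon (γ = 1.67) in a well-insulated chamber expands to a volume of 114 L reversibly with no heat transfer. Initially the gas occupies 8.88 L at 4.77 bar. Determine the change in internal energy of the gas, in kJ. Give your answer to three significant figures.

P₂ = P₁(V₁/V₂)^γ = 4.77×(8.88/114)^(1.67) = 0.06719 bar.
For a reversible adiabat, W_by_gas = (P₁V₁ − P₂V₂)/(γ−1).
W_by = (477000×0.00888 − 6719×0.114) / (0.67) = 5179 J.
Q = 0 ⇒ ΔU = −W_by = -5179 J.

ΔU ≈ -5.18 kJ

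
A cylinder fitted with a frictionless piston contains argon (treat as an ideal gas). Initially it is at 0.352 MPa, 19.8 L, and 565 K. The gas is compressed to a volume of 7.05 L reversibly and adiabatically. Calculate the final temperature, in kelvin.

Adiabatic: T₁V₁^(γ−1) = T₂V₂^(γ−1) ⇒ T₂ = T₁ (V₁/V₂)^(γ−1).
γ = 5/3 for a monatomic ideal gas.
T₂ = 565 × (19.8/7.05)^(2/3) = 1125 K.

T₂ ≈ 1120 K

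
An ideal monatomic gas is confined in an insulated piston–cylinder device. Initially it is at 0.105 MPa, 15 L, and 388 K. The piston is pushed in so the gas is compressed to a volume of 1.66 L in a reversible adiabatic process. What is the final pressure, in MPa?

P₂ ≈ 4.12 MPa

Since PV^γ is constant along a reversible adiabat, P₂ = P₁ (V₁/V₂)^γ.
γ = 5/3 for a monatomic ideal gas.
P₂ = 0.105 × (15/1.66)^(5/3) = 4.116 MPa.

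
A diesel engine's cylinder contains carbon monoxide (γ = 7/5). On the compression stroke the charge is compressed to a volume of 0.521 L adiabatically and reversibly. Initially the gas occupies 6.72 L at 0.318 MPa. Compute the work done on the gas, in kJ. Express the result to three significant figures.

W ≈ 9.52 kJ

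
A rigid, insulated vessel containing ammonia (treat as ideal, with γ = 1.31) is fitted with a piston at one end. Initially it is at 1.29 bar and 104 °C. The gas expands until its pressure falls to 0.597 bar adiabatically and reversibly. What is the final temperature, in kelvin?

T₂ ≈ 314 K

Along an adiabat T P^((1−γ)/γ) is constant, so T₂ = T₁ (P₂/P₁)^((γ−1)/γ).
T₁ = 104 °C = 377.1 K.
T₂ = 377.1 × (0.597/1.29)^(0.237) = 314.3 K.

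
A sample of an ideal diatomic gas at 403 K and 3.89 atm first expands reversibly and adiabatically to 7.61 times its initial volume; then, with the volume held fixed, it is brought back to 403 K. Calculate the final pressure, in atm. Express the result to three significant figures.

P₃ ≈ 0.511 atm

For a diatomic ideal gas γ = 7/5.
Adiabatic step (PV^γ = const): P₂ = 3.89×(1/7.61)^(7/5) = 0.227 atm; T₂ = 403×(1/7.61)^(2/5) = 179 K.
Isochoric: P₃ = P₂(T₃/T₂) = 0.227 × (403/179) = 0.5112 atm.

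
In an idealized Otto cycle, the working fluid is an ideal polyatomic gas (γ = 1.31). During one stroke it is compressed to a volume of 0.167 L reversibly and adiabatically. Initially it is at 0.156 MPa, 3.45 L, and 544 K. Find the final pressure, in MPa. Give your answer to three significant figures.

Since PV^γ is constant along a reversible adiabat, P₂ = P₁ (V₁/V₂)^γ.
P₂ = 0.156 × (3.45/0.167)^(1.31) = 8.24 MPa.

P₂ ≈ 8.24 MPa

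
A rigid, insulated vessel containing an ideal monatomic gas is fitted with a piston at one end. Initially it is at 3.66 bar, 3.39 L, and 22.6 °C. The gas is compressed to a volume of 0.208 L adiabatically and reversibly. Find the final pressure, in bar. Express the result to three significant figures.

P₂ ≈ 383 bar

Since PV^γ is constant along a reversible adiabat, P₂ = P₁ (V₁/V₂)^γ.
γ = 5/3 for a monatomic ideal gas.
P₂ = 3.66 × (3.39/0.208)^(5/3) = 383.4 bar.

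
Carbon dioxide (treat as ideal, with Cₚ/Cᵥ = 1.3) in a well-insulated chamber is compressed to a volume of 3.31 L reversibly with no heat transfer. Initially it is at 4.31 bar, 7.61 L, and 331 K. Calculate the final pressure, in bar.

Since PV^γ is constant along a reversible adiabat, P₂ = P₁ (V₁/V₂)^γ.
P₂ = 4.31 × (7.61/3.31)^(1.3) = 12.72 bar.

P₂ ≈ 12.7 bar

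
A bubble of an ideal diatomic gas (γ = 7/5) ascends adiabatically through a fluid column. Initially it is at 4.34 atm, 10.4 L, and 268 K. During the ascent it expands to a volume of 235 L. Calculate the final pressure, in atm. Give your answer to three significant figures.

P₂ ≈ 0.0552 atm

Since PV^γ is constant along a reversible adiabat, P₂ = P₁ (V₁/V₂)^γ.
P₂ = 4.34 × (10.4/235)^(7/5) = 0.05519 atm.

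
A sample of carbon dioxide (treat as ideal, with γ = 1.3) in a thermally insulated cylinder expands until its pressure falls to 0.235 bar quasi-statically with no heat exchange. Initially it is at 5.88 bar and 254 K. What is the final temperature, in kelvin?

Adiabatic: T₂/T₁ = (P₂/P₁)^((γ−1)/γ).
T₂ = 254 × (0.235/5.88)^(0.231) = 120.8 K.

T₂ ≈ 121 K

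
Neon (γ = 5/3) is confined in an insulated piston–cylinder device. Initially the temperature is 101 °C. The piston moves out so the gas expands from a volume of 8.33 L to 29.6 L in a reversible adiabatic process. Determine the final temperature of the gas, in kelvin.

T₂ ≈ 161 K

Adiabatic: T₁V₁^(γ−1) = T₂V₂^(γ−1) ⇒ T₂ = T₁ (V₁/V₂)^(γ−1).
T₁ = 101 °C = 374.1 K.
T₂ = 374.1 × (8.33/29.6)^(2/3) = 160.7 K.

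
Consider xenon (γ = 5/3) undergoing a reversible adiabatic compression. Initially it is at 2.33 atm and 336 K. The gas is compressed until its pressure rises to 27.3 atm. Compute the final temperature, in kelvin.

Along an adiabat T P^((1−γ)/γ) is constant, so T₂ = T₁ (P₂/P₁)^((γ−1)/γ).
T₂ = 336 × (27.3/2.33)^(2/5) = 899.2 K.

T₂ ≈ 899 K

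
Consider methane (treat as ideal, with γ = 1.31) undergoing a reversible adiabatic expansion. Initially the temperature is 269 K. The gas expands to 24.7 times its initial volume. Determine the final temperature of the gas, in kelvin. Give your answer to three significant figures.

Adiabatic: T₁V₁^(γ−1) = T₂V₂^(γ−1) ⇒ T₂ = T₁ (V₁/V₂)^(γ−1).
T₂ = 269 × (1/24.7)^(0.31) = 99.54 K.

T₂ ≈ 99.5 K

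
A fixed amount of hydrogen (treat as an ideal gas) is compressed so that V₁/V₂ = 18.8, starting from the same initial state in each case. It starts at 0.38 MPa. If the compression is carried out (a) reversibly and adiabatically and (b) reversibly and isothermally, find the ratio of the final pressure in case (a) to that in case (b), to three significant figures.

P_adiabatic / P_isothermal ≈ 3.23

For a diatomic ideal gas γ = 7/5.
Isothermal: P_b = P₁(V₁/V₂) = 0.38×18.8.
Adiabatic: P_a = P₁(V₁/V₂)^γ = 0.38×18.8^(7/5).
P_a/P_b = (V₁/V₂)^(γ−1) = 18.8^(2/5) = 3.233.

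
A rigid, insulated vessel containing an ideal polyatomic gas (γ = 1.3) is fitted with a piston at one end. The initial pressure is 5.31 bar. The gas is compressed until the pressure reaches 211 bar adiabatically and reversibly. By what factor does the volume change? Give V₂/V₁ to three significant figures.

V₂/V₁ ≈ 0.0589

From PV^γ = const, V₂/V₁ = (P₁/P₂)^(1/γ).
V₂/V₁ = (5.31/211)^(0.769) = 0.05886.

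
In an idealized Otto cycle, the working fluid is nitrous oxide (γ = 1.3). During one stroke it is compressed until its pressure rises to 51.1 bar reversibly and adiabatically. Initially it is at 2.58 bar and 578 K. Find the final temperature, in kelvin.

Adiabatic: T₂/T₁ = (P₂/P₁)^((γ−1)/γ).
T₂ = 578 × (51.1/2.58)^(0.231) = 1151 K.

T₂ ≈ 1150 K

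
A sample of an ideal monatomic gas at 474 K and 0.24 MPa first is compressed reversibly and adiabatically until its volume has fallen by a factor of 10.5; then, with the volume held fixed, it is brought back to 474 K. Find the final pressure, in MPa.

P₃ ≈ 2.52 MPa

For a monatomic ideal gas γ = 5/3.
Adiabatic step (PV^γ = const): P₂ = 0.24×10.5^(5/3) = 12.08 MPa; T₂ = 474×10.5^(2/3) = 2273 K.
Isochoric: P₃ = P₂(T₃/T₂) = 12.08 × (474/2273) = 2.52 MPa.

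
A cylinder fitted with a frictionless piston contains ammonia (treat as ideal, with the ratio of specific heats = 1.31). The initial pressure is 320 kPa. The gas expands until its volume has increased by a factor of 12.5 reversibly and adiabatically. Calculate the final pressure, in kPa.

P₂ ≈ 11.7 kPa

Since PV^γ is constant along a reversible adiabat, P₂ = P₁ (V₁/V₂)^γ.
P₂ = 320 × (1/12.5)^(1.31) = 11.7 kPa.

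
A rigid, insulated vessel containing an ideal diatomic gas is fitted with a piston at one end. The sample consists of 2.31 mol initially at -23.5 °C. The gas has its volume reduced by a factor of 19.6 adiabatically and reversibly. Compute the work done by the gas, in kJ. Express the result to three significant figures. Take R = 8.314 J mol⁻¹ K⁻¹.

Adiabatic: T₁V₁^(γ−1) = T₂V₂^(γ−1) ⇒ T₂ = T₁ (V₁/V₂)^(γ−1).
γ = 7/5 for a diatomic ideal gas, so γ−1 = 2/5.
T₁ = -23.5 °C = 249.6 K.
T₂ = 249.6 × 19.6^(2/5) = 820.8 K.
Q = 0, so ΔU = W_on_gas = nCᵥΔT with Cᵥ = R/(γ−1) = 20.79 J/(mol·K).
ΔU = 2.31 × 20.79 × (820.8 − 249.6) = 27420 J.
Work done by the gas = −ΔU = -27420 J.

W ≈ -27.4 kJ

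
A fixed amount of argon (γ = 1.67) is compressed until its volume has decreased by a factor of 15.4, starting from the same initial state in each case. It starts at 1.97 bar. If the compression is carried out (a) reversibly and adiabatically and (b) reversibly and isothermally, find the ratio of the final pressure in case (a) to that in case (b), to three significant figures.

P_adiabatic / P_isothermal ≈ 6.25

Isothermal: P_b = P₁(V₁/V₂) = 1.97×15.4.
Adiabatic: P_a = P₁(V₁/V₂)^γ = 1.97×15.4^(1.67).
P_a/P_b = (V₁/V₂)^(γ−1) = 15.4^(0.67) = 6.247.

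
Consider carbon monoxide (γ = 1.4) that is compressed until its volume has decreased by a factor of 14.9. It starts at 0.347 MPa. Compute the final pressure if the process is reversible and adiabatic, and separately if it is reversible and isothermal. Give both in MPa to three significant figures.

adiabatic: 15.2 MPa; isothermal: 5.17 MPa

Isothermal: P₂ = P₁(V₁/V₂) = 0.347×14.9 = 5.17 MPa.
Adiabatic: P₂ = P₁(V₁/V₂)^γ = 0.347×14.9^(1.4) = 15.23 MPa.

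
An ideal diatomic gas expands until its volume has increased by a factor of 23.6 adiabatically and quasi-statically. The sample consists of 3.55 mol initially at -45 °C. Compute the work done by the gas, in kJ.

Adiabatic: T₁V₁^(γ−1) = T₂V₂^(γ−1) ⇒ T₂ = T₁ (V₁/V₂)^(γ−1).
γ = 7/5 for a diatomic ideal gas, so γ−1 = 2/5.
T₁ = -45 °C = 228.1 K.
T₂ = 228.1 × (1/23.6)^(2/5) = 64.43 K.
Q = 0, so ΔU = W_on_gas = nCᵥΔT with Cᵥ = R/(γ−1) = 20.79 J/(mol·K).
ΔU = 3.55 × 20.79 × (64.43 − 228.1) = -12080 J.
Work done by the gas = −ΔU = 12080 J.

W ≈ 12.1 kJ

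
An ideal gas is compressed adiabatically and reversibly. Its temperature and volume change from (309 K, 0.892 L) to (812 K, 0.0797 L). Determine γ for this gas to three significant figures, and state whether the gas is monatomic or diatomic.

γ ≈ 1.40; diatomic

TV^(γ−1) = const ⇒ γ − 1 = ln(T₂/T₁) / ln(V₁/V₂).
γ = 1 + ln(812/309) / ln(0.892/0.0797) = 1.4.
γ ≈ 1.40 is close to 7/5, so the gas is diatomic.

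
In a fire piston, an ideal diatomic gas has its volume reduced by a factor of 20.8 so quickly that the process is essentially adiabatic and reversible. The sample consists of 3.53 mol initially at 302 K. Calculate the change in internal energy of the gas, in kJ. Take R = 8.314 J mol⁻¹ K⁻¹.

For a reversible adiabat TV^(γ−1) is constant, so T₂ = T₁ (V₁/V₂)^(γ−1).
γ = 7/5 for a diatomic ideal gas, so γ−1 = 2/5.
T₂ = 302 × 20.8^(2/5) = 1017 K.
Q = 0, so ΔU = W_on_gas = nCᵥΔT with Cᵥ = R/(γ−1) = 20.79 J/(mol·K).
ΔU = 3.53 × 20.79 × (1017 − 302) = 52450 J.

ΔU ≈ 52.4 kJ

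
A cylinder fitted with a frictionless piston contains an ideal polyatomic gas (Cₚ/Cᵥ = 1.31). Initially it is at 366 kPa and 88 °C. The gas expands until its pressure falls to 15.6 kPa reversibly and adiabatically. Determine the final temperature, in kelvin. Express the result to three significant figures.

Along an adiabat T P^((1−γ)/γ) is constant, so T₂ = T₁ (P₂/P₁)^((γ−1)/γ).
T₁ = 88 °C = 361.1 K.
T₂ = 361.1 × (15.6/366)^(0.237) = 171.2 K.

T₂ ≈ 171 K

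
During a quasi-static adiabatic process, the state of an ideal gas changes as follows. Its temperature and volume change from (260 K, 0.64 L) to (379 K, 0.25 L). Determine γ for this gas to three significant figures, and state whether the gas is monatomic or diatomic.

γ ≈ 1.40; diatomic

TV^(γ−1) = const ⇒ γ − 1 = ln(T₂/T₁) / ln(V₁/V₂).
γ = 1 + ln(379/260) / ln(0.64/0.25) = 1.401.
γ ≈ 1.40 is close to 7/5, so the gas is diatomic.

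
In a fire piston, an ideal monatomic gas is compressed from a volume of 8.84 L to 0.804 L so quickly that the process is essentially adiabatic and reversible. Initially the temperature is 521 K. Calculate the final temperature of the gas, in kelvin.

For a reversible adiabat TV^(γ−1) is constant, so T₂ = T₁ (V₁/V₂)^(γ−1).
For a monatomic ideal gas γ = 5/3, so γ−1 = 2/3.
T₂ = 521 × (8.84/0.804)^(2/3) = 2576 K.

T₂ ≈ 2580 K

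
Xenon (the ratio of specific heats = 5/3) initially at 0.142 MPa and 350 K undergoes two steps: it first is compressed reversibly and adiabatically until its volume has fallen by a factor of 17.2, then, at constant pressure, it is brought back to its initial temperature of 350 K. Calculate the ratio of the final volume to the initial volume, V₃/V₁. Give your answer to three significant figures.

V₃/V₁ ≈ 0.00873

Adiabatic step: V₂/V₁ = 0.05814; T₂ = T₁·17.2^(2/3) = 2332 K.
Isobaric step: V₃/V₂ = T₃/T₂ = 350/2332.
V₃/V₁ = (V₂/V₁)(V₃/V₂) = 0.05814 × (350/2332) = 0.008725.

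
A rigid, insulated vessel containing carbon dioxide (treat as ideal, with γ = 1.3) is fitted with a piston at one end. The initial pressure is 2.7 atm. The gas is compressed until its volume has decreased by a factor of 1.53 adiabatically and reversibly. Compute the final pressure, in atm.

P₂ ≈ 4.69 atm

Since PV^γ is constant along a reversible adiabat, P₂ = P₁ (V₁/V₂)^γ.
P₂ = 2.7 × 1.53^(1.3) = 4.693 atm.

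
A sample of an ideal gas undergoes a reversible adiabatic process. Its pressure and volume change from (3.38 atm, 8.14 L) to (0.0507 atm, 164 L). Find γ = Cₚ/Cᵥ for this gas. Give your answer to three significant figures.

γ ≈ 1.40

PV^γ = const ⇒ γ = ln(P₂/P₁) / ln(V₁/V₂).
γ = ln(0.0507/3.38) / ln(8.14/164) = 1.398.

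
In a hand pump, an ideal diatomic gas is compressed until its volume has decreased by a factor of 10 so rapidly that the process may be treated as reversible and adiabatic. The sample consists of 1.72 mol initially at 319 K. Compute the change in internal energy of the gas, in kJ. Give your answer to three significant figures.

For a reversible adiabat TV^(γ−1) is constant, so T₂ = T₁ (V₁/V₂)^(γ−1).
γ = 7/5 for a diatomic ideal gas, so γ−1 = 2/5.
T₂ = 319 × 10^(2/5) = 801.3 K.
Q = 0, so ΔU = W_on_gas = nCᵥΔT with Cᵥ = R/(γ−1) = 20.79 J/(mol·K).
ΔU = 1.72 × 20.79 × (801.3 − 319) = 17240 J.

ΔU ≈ 17.2 kJ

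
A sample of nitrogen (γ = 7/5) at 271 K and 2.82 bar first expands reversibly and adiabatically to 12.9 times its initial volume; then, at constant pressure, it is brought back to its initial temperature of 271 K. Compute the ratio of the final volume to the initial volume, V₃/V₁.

V₃/V₁ ≈ 35.9

Adiabatic step: V₂/V₁ = 12.9; T₂ = T₁·(1/12.9)^(2/5) = 97.44 K.
Isobaric step: V₃/V₂ = T₃/T₂ = 271/97.44.
V₃/V₁ = (V₂/V₁)(V₃/V₂) = 12.9 × (271/97.44) = 35.88.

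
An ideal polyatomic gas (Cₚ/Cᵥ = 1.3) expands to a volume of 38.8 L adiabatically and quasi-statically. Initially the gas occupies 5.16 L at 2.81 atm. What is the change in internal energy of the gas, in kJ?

ΔU ≈ -2.22 kJ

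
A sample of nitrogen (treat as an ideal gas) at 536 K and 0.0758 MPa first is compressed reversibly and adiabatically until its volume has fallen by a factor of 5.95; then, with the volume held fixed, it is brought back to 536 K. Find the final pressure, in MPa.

P₃ ≈ 0.451 MPa

For a diatomic ideal gas γ = 7/5.
Adiabatic step (PV^γ = const): P₂ = 0.0758×5.95^(7/5) = 0.9204 MPa; T₂ = 536×5.95^(2/5) = 1094 K.
Isochoric: P₃ = P₂(T₃/T₂) = 0.9204 × (536/1094) = 0.451 MPa.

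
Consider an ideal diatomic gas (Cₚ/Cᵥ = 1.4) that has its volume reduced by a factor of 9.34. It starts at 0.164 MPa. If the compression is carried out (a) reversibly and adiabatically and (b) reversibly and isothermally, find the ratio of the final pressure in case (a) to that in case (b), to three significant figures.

P_adiabatic / P_isothermal ≈ 2.44

Isothermal: P_b = P₁(V₁/V₂) = 0.164×9.34.
Adiabatic: P_a = P₁(V₁/V₂)^γ = 0.164×9.34^(1.4).
P_a/P_b = (V₁/V₂)^(γ−1) = 9.34^(0.4) = 2.444.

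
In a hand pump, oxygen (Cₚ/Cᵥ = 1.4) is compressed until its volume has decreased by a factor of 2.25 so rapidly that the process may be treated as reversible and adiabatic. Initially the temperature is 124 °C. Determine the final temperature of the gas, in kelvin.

T₂ ≈ 549 K

Adiabatic: T₁V₁^(γ−1) = T₂V₂^(γ−1) ⇒ T₂ = T₁ (V₁/V₂)^(γ−1).
T₁ = 124 °C = 397.1 K.
T₂ = 397.1 × 2.25^(0.4) = 549.3 K.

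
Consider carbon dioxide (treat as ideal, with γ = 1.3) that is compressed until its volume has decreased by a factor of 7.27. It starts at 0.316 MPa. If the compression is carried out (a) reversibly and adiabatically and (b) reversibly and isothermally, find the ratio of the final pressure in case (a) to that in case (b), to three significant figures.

Isothermal: P_b = P₁(V₁/V₂) = 0.316×7.27.
Adiabatic: P_a = P₁(V₁/V₂)^γ = 0.316×7.27^(1.3).
P_a/P_b = (V₁/V₂)^(γ−1) = 7.27^(0.3) = 1.813.

P_adiabatic / P_isothermal ≈ 1.81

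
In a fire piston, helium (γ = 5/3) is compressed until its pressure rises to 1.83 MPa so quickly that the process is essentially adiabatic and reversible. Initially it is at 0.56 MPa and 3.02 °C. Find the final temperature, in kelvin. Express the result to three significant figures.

T₂ ≈ 443 K

Adiabatic: T₂/T₁ = (P₂/P₁)^((γ−1)/γ).
T₁ = 3.02 °C = 276.2 K.
T₂ = 276.2 × (1.83/0.56)^(2/5) = 443.5 K.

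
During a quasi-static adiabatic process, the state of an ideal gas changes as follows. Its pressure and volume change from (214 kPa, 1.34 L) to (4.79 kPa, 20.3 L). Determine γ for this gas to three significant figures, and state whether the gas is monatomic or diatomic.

PV^γ = const ⇒ γ = ln(P₂/P₁) / ln(V₁/V₂).
γ = ln(4.79/214) / ln(1.34/20.3) = 1.398.
γ ≈ 1.40 is close to 7/5, so the gas is diatomic.

γ ≈ 1.40; diatomic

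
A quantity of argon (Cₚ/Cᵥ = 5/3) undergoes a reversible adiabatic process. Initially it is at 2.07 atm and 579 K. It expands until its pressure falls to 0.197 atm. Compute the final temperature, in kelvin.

T₂ ≈ 226 K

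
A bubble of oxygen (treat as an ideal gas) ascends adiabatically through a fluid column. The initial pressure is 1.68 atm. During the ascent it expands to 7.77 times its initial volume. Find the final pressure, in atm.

Since PV^γ is constant along a reversible adiabat, P₂ = P₁ (V₁/V₂)^γ.
For a diatomic ideal gas γ = 7/5.
P₂ = 1.68 × (1/7.77)^(7/5) = 0.09522 atm.

P₂ ≈ 0.0952 atm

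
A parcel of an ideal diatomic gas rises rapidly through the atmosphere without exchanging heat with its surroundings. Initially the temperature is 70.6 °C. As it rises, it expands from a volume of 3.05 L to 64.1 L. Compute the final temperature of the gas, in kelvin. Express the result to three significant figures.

T₂ ≈ 102 K

Adiabatic: T₁V₁^(γ−1) = T₂V₂^(γ−1) ⇒ T₂ = T₁ (V₁/V₂)^(γ−1).
For a diatomic ideal gas γ = 7/5, so γ−1 = 2/5.
T₁ = 70.6 °C = 343.8 K.
T₂ = 343.8 × (3.05/64.1)^(2/5) = 101.7 K.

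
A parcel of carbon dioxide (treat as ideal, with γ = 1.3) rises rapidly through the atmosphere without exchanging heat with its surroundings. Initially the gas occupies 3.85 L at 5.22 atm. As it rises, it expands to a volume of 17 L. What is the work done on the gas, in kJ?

P₂ = P₁(V₁/V₂)^γ = 5.22×(3.85/17)^(1.3) = 0.7572 atm.
For a reversible adiabat, W_by_gas = (P₁V₁ − P₂V₂)/(γ−1).
W_by = (528900×0.00385 − 76720×0.017) / (0.3) = 2440 J.
W_on_gas = −W_by = -2440 J.

W ≈ -2.44 kJ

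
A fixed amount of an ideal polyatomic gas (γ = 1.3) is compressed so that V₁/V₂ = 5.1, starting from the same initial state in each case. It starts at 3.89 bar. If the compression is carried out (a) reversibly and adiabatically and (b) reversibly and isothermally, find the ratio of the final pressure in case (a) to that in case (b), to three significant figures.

Isothermal: P_b = P₁(V₁/V₂) = 3.89×5.1.
Adiabatic: P_a = P₁(V₁/V₂)^γ = 3.89×5.1^(1.3).
P_a/P_b = (V₁/V₂)^(γ−1) = 5.1^(0.3) = 1.63.

P_adiabatic / P_isothermal ≈ 1.63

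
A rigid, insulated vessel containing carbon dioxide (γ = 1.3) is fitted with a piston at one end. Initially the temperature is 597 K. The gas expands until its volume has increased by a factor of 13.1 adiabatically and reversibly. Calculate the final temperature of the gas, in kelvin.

T₂ ≈ 276 K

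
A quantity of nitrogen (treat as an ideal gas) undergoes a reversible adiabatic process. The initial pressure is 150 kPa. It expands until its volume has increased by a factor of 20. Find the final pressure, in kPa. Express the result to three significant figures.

P₂ ≈ 2.26 kPa

Since PV^γ is constant along a reversible adiabat, P₂ = P₁ (V₁/V₂)^γ.
For a diatomic ideal gas γ = 7/5.
P₂ = 150 × (1/20)^(7/5) = 2.263 kPa.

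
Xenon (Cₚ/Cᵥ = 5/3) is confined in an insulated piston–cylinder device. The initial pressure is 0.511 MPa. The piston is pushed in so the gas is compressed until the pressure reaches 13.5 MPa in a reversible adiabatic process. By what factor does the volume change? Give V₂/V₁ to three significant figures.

From PV^γ = const, V₂/V₁ = (P₁/P₂)^(1/γ).
V₂/V₁ = (0.511/13.5)^(3/5) = 0.1402.

V₂/V₁ ≈ 0.140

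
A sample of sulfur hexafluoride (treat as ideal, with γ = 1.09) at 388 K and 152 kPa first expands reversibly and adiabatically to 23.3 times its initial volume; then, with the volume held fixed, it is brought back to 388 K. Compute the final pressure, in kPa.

P₃ ≈ 6.52 kPa

Adiabatic step (PV^γ = const): P₂ = 152×(1/23.3)^(1.09) = 4.914 kPa; T₂ = 388×(1/23.3)^(0.09) = 292.3 K.
Isochoric: P₃ = P₂(T₃/T₂) = 4.914 × (388/292.3) = 6.524 kPa.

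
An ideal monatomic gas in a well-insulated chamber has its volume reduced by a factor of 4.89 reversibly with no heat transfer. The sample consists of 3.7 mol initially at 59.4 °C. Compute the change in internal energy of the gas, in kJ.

ΔU ≈ 28.9 kJ

Adiabatic: T₁V₁^(γ−1) = T₂V₂^(γ−1) ⇒ T₂ = T₁ (V₁/V₂)^(γ−1).
γ = 5/3 for a monatomic ideal gas, so γ−1 = 2/3.
T₁ = 59.4 °C = 332.5 K.
T₂ = 332.5 × 4.89^(2/3) = 958.1 K.
Q = 0, so ΔU = W_on_gas = nCᵥΔT with Cᵥ = R/(γ−1) = 12.47 J/(mol·K).
ΔU = 3.7 × 12.47 × (958.1 − 332.5) = 28860 J.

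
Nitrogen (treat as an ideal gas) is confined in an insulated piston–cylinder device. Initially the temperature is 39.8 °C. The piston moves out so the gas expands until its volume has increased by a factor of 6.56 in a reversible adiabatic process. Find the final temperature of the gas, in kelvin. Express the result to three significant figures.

T₂ ≈ 147 K

Adiabatic: T₁V₁^(γ−1) = T₂V₂^(γ−1) ⇒ T₂ = T₁ (V₁/V₂)^(γ−1).
For a diatomic ideal gas γ = 7/5, so γ−1 = 2/5.
T₁ = 39.8 °C = 312.9 K.
T₂ = 312.9 × (1/6.56)^(2/5) = 147.5 K.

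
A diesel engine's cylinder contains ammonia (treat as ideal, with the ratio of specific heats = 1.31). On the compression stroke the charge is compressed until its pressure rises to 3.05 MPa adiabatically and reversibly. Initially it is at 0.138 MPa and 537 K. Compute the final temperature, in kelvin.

Adiabatic: T₂/T₁ = (P₂/P₁)^((γ−1)/γ).
T₂ = 537 × (3.05/0.138)^(0.237) = 1117 K.

T₂ ≈ 1120 K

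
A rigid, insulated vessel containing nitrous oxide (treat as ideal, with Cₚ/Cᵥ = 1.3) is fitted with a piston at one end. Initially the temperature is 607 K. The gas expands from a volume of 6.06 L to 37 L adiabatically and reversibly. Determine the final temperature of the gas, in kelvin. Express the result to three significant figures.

For a reversible adiabat TV^(γ−1) is constant, so T₂ = T₁ (V₁/V₂)^(γ−1).
T₂ = 607 × (6.06/37)^(0.3) = 352.8 K.

T₂ ≈ 353 K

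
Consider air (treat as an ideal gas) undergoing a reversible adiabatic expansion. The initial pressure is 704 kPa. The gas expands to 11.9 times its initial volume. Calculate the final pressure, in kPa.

P₂ ≈ 22.0 kPa

Adiabatic: P₁V₁^γ = P₂V₂^γ ⇒ P₂ = P₁ (V₁/V₂)^γ.
For a diatomic ideal gas γ = 7/5.
P₂ = 704 × (1/11.9)^(7/5) = 21.97 kPa.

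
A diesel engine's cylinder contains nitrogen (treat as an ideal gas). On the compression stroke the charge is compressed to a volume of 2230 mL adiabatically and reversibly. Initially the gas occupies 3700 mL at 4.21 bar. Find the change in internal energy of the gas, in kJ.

ΔU ≈ 0.874 kJ

γ = 7/5 for a diatomic ideal gas.
P₂ = P₁(V₁/V₂)^γ = 4.21×(3700/2230)^(7/5) = 8.553 bar.
For a reversible adiabat, W_by_gas = (P₁V₁ − P₂V₂)/(γ−1).
W_by = (421000×0.0037 − 855300×0.00223) / (2/5) = -874.3 J.
Q = 0 ⇒ ΔU = −W_by = 874.3 J.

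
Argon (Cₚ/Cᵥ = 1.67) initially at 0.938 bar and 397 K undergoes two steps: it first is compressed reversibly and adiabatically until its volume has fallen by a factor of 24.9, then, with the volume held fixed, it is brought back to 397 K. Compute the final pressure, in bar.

Adiabatic step (PV^γ = const): P₂ = 0.938×24.9^(1.67) = 201.3 bar; T₂ = 397×24.9^(0.67) = 3422 K.
Isochoric: P₃ = P₂(T₃/T₂) = 201.3 × (397/3422) = 23.36 bar.

P₃ ≈ 23.4 bar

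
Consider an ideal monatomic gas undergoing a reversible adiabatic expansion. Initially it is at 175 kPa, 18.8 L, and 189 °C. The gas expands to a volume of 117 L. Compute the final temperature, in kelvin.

Adiabatic: T₁V₁^(γ−1) = T₂V₂^(γ−1) ⇒ T₂ = T₁ (V₁/V₂)^(γ−1).
γ = 5/3 for a monatomic ideal gas.
T₁ = 189 °C = 462.1 K.
T₂ = 462.1 × (18.8/117)^(2/3) = 136.6 K.

T₂ ≈ 137 K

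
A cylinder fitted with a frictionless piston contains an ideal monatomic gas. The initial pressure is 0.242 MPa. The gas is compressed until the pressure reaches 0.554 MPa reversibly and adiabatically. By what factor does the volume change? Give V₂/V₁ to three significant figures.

V₂/V₁ ≈ 0.608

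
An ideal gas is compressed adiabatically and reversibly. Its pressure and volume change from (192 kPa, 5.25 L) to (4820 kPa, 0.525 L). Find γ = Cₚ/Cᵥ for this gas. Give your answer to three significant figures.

γ ≈ 1.40

PV^γ = const ⇒ γ = ln(P₂/P₁) / ln(V₁/V₂).
γ = ln(4820/192) / ln(5.25/0.525) = 1.4.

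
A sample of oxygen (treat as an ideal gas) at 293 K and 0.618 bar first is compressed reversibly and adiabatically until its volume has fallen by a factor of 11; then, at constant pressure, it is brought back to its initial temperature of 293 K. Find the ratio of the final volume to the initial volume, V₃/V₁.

For a diatomic ideal gas γ = 7/5.
Adiabatic step: V₂/V₁ = 0.09091; T₂ = T₁·11^(2/5) = 764.6 K.
Isobaric step: V₃/V₂ = T₃/T₂ = 293/764.6.
V₃/V₁ = (V₂/V₁)(V₃/V₂) = 0.09091 × (293/764.6) = 0.03484.

V₃/V₁ ≈ 0.0348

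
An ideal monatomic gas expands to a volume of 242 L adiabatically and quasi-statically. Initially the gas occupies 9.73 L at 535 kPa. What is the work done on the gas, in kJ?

W ≈ -6.89 kJ

γ = 5/3 for a monatomic ideal gas.
P₂ = P₁(V₁/V₂)^γ = 535×(9.73/242)^(5/3) = 2.525 kPa.
For a reversible adiabat, W_by_gas = (P₁V₁ − P₂V₂)/(γ−1).
W_by = (535000×0.00973 − 2525×0.242) / (2/3) = 6892 J.
W_on_gas = −W_by = -6892 J.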